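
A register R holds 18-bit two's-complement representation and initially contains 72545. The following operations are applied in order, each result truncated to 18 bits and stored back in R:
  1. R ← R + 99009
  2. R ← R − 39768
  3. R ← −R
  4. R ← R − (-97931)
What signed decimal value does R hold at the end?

Start: R = 72545 = 010001101101100001.
R = 72545 + 99009 = 171554; wraps to -90590 = 101001111000100010
R = -90590 − 39768 = -130358 = 100000001011001010
R = −(-130358) = 130358 = 011111110100110110
R = 130358 − (-97931) = 228289; wraps to -33855 = 110111101111000001

-33855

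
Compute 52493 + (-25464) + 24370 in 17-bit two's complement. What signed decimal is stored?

51399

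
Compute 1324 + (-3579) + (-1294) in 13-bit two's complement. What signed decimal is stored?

1324 + (-3579) = -2255 (1011100110001)
-2255 + (-1294) = -3549 (1001000100011)

-3549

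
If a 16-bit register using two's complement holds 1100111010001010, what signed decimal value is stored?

-12662

MSB is 1, so the value is negative.
Unsigned reading: 52874. Subtract 2^16 = 65536: 52874 − 65536 = -12662.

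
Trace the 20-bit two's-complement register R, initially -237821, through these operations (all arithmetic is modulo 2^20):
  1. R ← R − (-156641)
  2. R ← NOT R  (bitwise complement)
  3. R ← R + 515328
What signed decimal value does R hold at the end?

-452069

Start: R = -237821 = 11000101111100000011.
R = -237821 − (-156641) = -81180 = 11101100001011100100
R = NOT 11101100001011100100 = 00010011110100011011 = 81179
R = 81179 + 515328 = 596507; wraps to -452069 = 10010001101000011011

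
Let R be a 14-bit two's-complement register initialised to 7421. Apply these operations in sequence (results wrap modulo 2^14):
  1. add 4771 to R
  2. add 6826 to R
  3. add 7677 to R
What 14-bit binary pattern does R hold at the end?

Start: R = 7421 = 01110011111101.
R = 7421 + 4771 = 12192; wraps to -4192 = 10111110100000
R = -4192 + 6826 = 2634 = 00101001001010
R = 2634 + 7677 = 10311; wraps to -6073 = 10100001000111

10100001000111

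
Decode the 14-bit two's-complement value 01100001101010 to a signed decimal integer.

MSB is 0, so the value is non-negative: 01100001101010 = 6250.

6250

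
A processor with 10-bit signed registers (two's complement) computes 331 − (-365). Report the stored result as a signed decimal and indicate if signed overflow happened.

-328; overflow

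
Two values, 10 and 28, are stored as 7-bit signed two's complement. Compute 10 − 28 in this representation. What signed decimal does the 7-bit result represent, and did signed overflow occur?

-18; no overflow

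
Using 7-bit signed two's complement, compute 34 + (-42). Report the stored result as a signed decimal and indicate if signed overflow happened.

-8; no overflow

34 → 0100010
-42 → 1010110
  0100010
+ 1010110
= 1111000
Result 1111000: MSB = 1 → 120 − 128 = -8.
Addends have opposite signs, so signed overflow cannot occur.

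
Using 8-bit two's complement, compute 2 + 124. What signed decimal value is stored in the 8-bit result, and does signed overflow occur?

2 → 00000010
124 → 01111100
  00000010
+ 01111100
= 01111110
Result 01111110: MSB = 0 → value 126.
Both addends are non-negative and so is the stored result: no signed overflow.

126; no overflow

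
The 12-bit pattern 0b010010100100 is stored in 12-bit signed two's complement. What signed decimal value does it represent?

1188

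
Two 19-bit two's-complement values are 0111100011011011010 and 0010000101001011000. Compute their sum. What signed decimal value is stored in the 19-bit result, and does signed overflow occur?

0111100011011011010 = 247514 (signed)
0010000101001011000 = 68184 (signed)
  0111100011011011010
+ 0010000101001011000
= 1001101000100110010
Result 1001101000100110010: MSB = 1 → 315698 − 524288 = -208590.
Both addends are non-negative but the stored result is negative: signed overflow. The true value 247514 + 68184 = 315698 lies outside [-262144, 262143].

-208590; overflow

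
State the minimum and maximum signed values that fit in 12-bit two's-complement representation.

min = -2048, max = 2047

Minimum: −2^11 = -2048.
Maximum: 2^11 − 1 = 2047.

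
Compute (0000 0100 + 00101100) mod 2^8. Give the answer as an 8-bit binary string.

00110000

  00000100
+ 00101100
= 00110000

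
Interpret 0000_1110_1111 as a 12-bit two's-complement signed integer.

MSB is 0, so the value is non-negative: 000011101111 = 239.

239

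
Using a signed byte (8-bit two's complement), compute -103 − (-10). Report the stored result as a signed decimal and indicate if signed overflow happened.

-93; no overflow

-103 → 10011001
-10 → 11110110
Subtract via negate-and-add: invert 11110110 + 1 = 00001010 (i.e. 10).
  10011001
+ 00001010
= 10100011
Result 10100011: MSB = 1 → 163 − 256 = -93.
Addends (after negating the subtrahend) have opposite signs, so signed overflow cannot occur.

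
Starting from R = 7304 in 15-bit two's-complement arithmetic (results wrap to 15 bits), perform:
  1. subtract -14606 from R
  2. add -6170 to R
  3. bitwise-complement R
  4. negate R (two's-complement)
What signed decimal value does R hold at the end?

Start: R = 7304 = 001110010001000.
R = 7304 − (-14606) = 21910; wraps to -10858 = 101010110010110
R = -10858 + (-6170) = -17028; wraps to 15740 = 011110101111100
R = NOT 011110101111100 = 100001010000011 = -15741
R = −(-15741) = 15741 = 011110101111101

15741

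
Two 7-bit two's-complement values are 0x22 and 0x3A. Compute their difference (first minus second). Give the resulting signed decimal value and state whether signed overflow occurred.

-24; no overflow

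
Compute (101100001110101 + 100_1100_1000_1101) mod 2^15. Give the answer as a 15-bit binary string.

  101100001110101
+ 100110010001101
= 010010100000010  (discard carry-out 1)

010010100000010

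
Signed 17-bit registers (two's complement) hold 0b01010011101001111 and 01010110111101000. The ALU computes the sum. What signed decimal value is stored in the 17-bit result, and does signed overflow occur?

-43721; overflow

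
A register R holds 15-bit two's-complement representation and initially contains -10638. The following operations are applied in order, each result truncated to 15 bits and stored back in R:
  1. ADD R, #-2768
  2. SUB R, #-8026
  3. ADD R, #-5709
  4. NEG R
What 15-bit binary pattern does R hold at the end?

010101101010001

Start: R = -10638 = 101011001110010.
R = -10638 + (-2768) = -13406 = 100101110100010
R = -13406 − (-8026) = -5380 = 110101011111100
R = -5380 + (-5709) = -11089 = 101010010101111
R = −(-11089) = 11089 = 010101101010001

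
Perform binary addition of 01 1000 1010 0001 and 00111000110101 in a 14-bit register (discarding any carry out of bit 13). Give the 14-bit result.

10011011010110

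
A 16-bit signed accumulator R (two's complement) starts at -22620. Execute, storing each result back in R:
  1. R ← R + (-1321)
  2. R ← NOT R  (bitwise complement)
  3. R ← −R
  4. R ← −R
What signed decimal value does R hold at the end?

Start: R = -22620 = 1010011110100100.
R = -22620 + (-1321) = -23941 = 1010001001111011
R = NOT 1010001001111011 = 0101110110000100 = 23940
R = −(23940) = -23940 = 1010001001111100
R = −(-23940) = 23940 = 0101110110000100

23940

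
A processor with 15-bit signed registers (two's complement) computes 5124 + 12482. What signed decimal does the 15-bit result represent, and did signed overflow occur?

5124 → 001010000000100
12482 → 011000011000010
  001010000000100
+ 011000011000010
= 100010011000110
Result 100010011000110: MSB = 1 → 17606 − 32768 = -15162.
Both addends are non-negative but the stored result is negative: signed overflow. The true value 5124 + 12482 = 17606 lies outside [-16384, 16383].

-15162; overflow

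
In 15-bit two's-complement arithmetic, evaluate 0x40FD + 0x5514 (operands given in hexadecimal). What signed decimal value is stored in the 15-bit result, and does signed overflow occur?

5649; overflow

0x40FD = 100000011111101 = -16131 (signed)
0x5514 = 101010100010100 = -10988 (signed)
  100000011111101
+ 101010100010100
= 001011000010001  (discard carry-out 1)
Result 001011000010001: MSB = 0 → value 5649.
Both addends are negative but the stored result is non-negative: signed overflow. The true value -16131 + (-10988) = -27119 lies outside [-16384, 16383].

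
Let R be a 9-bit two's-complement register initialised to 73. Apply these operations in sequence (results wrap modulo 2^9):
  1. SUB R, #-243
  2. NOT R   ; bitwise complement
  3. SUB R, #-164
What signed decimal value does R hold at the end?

-153

Start: R = 73 = 001001001.
R = 73 − (-243) = 316; wraps to -196 = 100111100
R = NOT 100111100 = 011000011 = 195
R = 195 − (-164) = 359; wraps to -153 = 101100111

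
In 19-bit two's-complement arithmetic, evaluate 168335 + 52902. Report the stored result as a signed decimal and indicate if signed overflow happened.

221237; no overflow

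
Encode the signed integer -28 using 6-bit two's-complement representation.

|-28| = 28 = 011100 in 6 bits.
Invert the bits: 100011. Add 1: 100100.
Check: 100100 reads as 36 − 64 = -28.

100100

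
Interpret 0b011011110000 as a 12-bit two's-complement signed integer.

1776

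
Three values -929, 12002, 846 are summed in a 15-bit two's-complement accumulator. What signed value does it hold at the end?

11919

-929 + 12002 = 11073 (010101101000001)
11073 + 846 = 11919 (010111010001111)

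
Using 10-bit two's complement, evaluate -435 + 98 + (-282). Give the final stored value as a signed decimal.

405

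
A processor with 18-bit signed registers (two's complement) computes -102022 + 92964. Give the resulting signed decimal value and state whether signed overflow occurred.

-102022 → 100111000101111010
92964 → 010110101100100100
  100111000101111010
+ 010110101100100100
= 111101110010011110
Result 111101110010011110: MSB = 1 → 253086 − 262144 = -9058.
Addends have opposite signs, so signed overflow cannot occur.

-9058; no overflow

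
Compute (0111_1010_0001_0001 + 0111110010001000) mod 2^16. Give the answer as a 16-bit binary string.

  0111101000010001
+ 0111110010001000
= 1111011010011001

1111011010011001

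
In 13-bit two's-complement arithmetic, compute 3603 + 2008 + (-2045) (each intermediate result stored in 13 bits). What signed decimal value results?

3566

3603 + 2008 = 5611 → wraps to -2581 (1010111101011)
-2581 + (-2045) = -4626 → wraps to 3566 (0110111101110)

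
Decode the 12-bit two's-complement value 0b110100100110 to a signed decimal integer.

-730

MSB is 1, so the value is negative.
Invert: 001011011001. Add 1: 001011011010 = 730. So the value is −730.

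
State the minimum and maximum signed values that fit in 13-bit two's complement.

Minimum: −2^12 = -4096.
Maximum: 2^12 − 1 = 4095.

min = -4096, max = 4095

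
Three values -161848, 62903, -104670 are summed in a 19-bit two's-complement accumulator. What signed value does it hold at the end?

-203615

-161848 + 62903 = -98945 (1100111110101111111)
-98945 + (-104670) = -203615 (1001110010010100001)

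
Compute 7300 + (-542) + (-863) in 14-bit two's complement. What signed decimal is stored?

7300 + (-542) = 6758 (01101001100110)
6758 + (-863) = 5895 (01011100000111)

5895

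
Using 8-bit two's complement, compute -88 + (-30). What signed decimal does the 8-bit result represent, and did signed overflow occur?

-88 → 10101000
-30 → 11100010
  10101000
+ 11100010
= 10001010  (discard carry-out 1)
Result 10001010: MSB = 1 → 138 − 256 = -118.
Both addends are negative and so is the stored result: no signed overflow.

-118; no overflow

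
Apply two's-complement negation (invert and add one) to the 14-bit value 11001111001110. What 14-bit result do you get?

Invert: 00110000110001. Add 1: 00110000110010.

00110000110010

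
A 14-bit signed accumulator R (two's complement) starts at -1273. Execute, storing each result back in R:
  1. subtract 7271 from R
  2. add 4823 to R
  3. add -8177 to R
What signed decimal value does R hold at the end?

4486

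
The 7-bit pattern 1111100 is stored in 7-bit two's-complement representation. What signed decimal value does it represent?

-4

MSB is 1, so the value is negative.
Invert: 0000011. Add 1: 0000100 = 4. So the value is −4.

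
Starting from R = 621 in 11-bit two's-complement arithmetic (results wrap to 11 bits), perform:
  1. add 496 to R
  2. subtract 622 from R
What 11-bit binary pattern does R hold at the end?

Start: R = 621 = 01001101101.
R = 621 + 496 = 1117; wraps to -931 = 10001011101
R = -931 − 622 = -1553; wraps to 495 = 00111101111

00111101111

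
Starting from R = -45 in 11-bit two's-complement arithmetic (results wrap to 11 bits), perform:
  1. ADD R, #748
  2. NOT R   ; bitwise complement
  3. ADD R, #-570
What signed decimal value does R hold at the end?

774

Start: R = -45 = 11111010011.
R = -45 + 748 = 703 = 01010111111
R = NOT 01010111111 = 10101000000 = -704
R = -704 + (-570) = -1274; wraps to 774 = 01100000110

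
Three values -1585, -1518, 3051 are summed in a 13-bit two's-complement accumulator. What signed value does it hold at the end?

-52

-1585 + (-1518) = -3103 (1001111100001)
-3103 + 3051 = -52 (1111111001100)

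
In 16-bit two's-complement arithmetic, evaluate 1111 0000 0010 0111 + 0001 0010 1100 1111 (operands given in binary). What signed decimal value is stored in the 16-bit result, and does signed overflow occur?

758; no overflow

1111 0000 0010 0111 → 1111000000100111 = -4057 (signed)
0001 0010 1100 1111 → 0001001011001111 = 4815 (signed)
  1111000000100111
+ 0001001011001111
= 0000001011110110  (discard carry-out 1)
Result 0000001011110110: MSB = 0 → value 758.
Addends have opposite signs, so signed overflow cannot occur.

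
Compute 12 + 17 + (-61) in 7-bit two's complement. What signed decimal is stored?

-32

12 + 17 = 29 (0011101)
29 + (-61) = -32 (1100000)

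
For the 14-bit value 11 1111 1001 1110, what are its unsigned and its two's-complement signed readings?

Unsigned: 11111110011110 = 16286.
Signed: MSB=1 → 16286 − 16384 = -98.

unsigned = 16286, signed = -98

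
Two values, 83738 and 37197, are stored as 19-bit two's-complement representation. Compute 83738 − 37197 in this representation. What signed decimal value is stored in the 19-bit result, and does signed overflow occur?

83738 → 0010100011100011010
37197 → 0001001000101001101
Subtract via negate-and-add: invert 0001001000101001101 + 1 = 1110110111010110011 (i.e. -37197).
  0010100011100011010
+ 1110110111010110011
= 0001011010111001101  (discard carry-out 1)
Result 0001011010111001101: MSB = 0 → value 46541.
Addends (after negating the subtrahend) have opposite signs, so signed overflow cannot occur.

46541; no overflow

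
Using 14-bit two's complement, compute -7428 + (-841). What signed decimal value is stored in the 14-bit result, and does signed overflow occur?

8115; overflow

-7428 → 10001011111100
-841 → 11110010110111
  10001011111100
+ 11110010110111
= 01111110110011  (discard carry-out 1)
Result 01111110110011: MSB = 0 → value 8115.
Both addends are negative but the stored result is non-negative: signed overflow. The true value -7428 + (-841) = -8269 lies outside [-8192, 8191].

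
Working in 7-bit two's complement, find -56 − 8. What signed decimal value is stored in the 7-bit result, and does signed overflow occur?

-56 → 1001000
8 → 0001000
Subtract via negate-and-add: invert 0001000 + 1 = 1111000 (i.e. -8).
  1001000
+ 1111000
= 1000000  (discard carry-out 1)
Result 1000000: MSB = 1 → 64 − 128 = -64.
Both addends (after negating the subtrahend) are negative and so is the stored result: no signed overflow.

-64; no overflow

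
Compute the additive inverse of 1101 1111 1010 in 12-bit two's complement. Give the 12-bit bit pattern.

001000000110

Invert: 001000000101. Add 1: 001000000110.
Check: 110111111010 = -518, 001000000110 = 518.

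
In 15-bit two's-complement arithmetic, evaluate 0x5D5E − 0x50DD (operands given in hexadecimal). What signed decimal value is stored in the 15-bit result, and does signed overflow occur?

3201; no overflow

0x5D5E = 101110101011110 = -8866 (signed)
0x50DD = 101000011011101 = -12067 (signed)
Subtract via negate-and-add: invert 101000011011101 + 1 = 010111100100011 (i.e. 12067).
  101110101011110
+ 010111100100011
= 000110010000001  (discard carry-out 1)
Result 000110010000001: MSB = 0 → value 3201.
Addends (after negating the subtrahend) have opposite signs, so signed overflow cannot occur.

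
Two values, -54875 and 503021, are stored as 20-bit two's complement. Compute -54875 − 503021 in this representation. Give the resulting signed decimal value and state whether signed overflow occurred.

-54875 → 11110010100110100101
503021 → 01111010110011101101
Subtract via negate-and-add: invert 01111010110011101101 + 1 = 10000101001100010011 (i.e. -503021).
  11110010100110100101
+ 10000101001100010011
= 01110111110010111000  (discard carry-out 1)
Result 01110111110010111000: MSB = 0 → value 490680.
Both addends (after negating the subtrahend) are negative but the stored result is non-negative: signed overflow. The true value -54875 − 503021 = -557896 lies outside [-524288, 524287].

490680; overflow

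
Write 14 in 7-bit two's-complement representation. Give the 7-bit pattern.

14 is non-negative, so write it directly in 7 bits: 0001110.

0001110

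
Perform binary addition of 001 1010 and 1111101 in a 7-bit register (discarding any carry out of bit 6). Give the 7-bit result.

0010111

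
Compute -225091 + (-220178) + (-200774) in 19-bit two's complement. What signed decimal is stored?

-121755

-225091 + (-220178) = -445269 → wraps to 79019 (0010011010010101011)
79019 + (-200774) = -121755 (1100010010001100101)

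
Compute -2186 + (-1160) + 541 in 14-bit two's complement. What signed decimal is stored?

-2805

-2186 + (-1160) = -3346 (11001011101110)
-3346 + 541 = -2805 (11010100001011)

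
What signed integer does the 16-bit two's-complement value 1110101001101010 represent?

-5526

MSB is 1, so the value is negative.
Invert: 0001010110010101. Add 1: 0001010110010110 = 5526. So the value is −5526.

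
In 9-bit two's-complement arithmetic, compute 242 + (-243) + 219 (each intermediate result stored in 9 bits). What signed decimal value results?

218

242 + (-243) = -1 (111111111)
-1 + 219 = 218 (011011010)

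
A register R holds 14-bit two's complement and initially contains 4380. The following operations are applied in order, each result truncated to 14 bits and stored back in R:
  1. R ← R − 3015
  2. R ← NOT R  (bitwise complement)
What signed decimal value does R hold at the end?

-1366

Start: R = 4380 = 01000100011100.
R = 4380 − 3015 = 1365 = 00010101010101
R = NOT 00010101010101 = 11101010101010 = -1366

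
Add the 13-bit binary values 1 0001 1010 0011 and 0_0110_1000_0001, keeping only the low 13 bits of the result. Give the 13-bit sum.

  1000110100011
+ 0011010000001
= 1100000100100

1100000100100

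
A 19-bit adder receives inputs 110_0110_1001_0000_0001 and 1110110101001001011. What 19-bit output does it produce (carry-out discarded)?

1011101001101001100

  1100110100100000001
+ 1110110101001001011
= 1011101001101001100  (discard carry-out 1)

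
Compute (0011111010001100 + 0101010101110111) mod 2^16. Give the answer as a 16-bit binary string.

  0011111010001100
+ 0101010101110111
= 1001010000000011

1001010000000011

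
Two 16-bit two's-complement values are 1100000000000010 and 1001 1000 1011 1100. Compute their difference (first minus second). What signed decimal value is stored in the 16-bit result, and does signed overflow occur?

10054; no overflow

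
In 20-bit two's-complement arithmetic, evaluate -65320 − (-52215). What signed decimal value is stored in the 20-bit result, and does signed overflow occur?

-65320 → 11110000000011011000
-52215 → 11110011010000001001
Subtract via negate-and-add: invert 11110011010000001001 + 1 = 00001100101111110111 (i.e. 52215).
  11110000000011011000
+ 00001100101111110111
= 11111100110011001111
Result 11111100110011001111: MSB = 1 → 1035471 − 1048576 = -13105.
Addends (after negating the subtrahend) have opposite signs, so signed overflow cannot occur.

-13105; no overflow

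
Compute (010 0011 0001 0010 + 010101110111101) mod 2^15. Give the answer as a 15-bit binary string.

100111011001111

  010001100010010
+ 010101110111101
= 100111011001111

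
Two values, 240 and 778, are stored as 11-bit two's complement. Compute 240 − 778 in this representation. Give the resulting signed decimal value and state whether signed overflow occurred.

240 → 00011110000
778 → 01100001010
Subtract via negate-and-add: invert 01100001010 + 1 = 10011110110 (i.e. -778).
  00011110000
+ 10011110110
= 10111100110
Result 10111100110: MSB = 1 → 1510 − 2048 = -538.
Addends (after negating the subtrahend) have opposite signs, so signed overflow cannot occur.

-538; no overflow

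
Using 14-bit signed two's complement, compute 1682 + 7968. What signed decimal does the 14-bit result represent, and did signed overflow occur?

1682 → 00011010010010
7968 → 01111100100000
  00011010010010
+ 01111100100000
= 10010110110010
Result 10010110110010: MSB = 1 → 9650 − 16384 = -6734.
Both addends are non-negative but the stored result is negative: signed overflow. The true value 1682 + 7968 = 9650 lies outside [-8192, 8191].

-6734; overflow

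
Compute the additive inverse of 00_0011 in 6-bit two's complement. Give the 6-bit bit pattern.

111101

Invert: 111100. Add 1: 111101.
Check: 000011 = 3, 111101 = -3.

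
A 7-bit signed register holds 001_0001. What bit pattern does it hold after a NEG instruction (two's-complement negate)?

Invert: 1101110. Add 1: 1101111.
Check: 0010001 = 17, 1101111 = -17.

1101111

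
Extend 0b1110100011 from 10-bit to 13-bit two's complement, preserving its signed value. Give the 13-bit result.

1111110100011

MSB of 1110100011 is 1; replicate it into the new high bits.
111|1110100011 → 1111110100011 (still -93).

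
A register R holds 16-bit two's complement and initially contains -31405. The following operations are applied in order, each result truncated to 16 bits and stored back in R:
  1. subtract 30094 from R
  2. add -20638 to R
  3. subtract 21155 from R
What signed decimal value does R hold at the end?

27780

Start: R = -31405 = 1000010101010011.
R = -31405 − 30094 = -61499; wraps to 4037 = 0000111111000101
R = 4037 + (-20638) = -16601 = 1011111100100111
R = -16601 − 21155 = -37756; wraps to 27780 = 0110110010000100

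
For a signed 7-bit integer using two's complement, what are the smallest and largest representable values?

min = -64, max = 63

Minimum: −2^6 = -64.
Maximum: 2^6 − 1 = 63.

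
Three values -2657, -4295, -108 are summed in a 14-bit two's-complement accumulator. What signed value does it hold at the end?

-7060

-2657 + (-4295) = -6952 (10010011011000)
-6952 + (-108) = -7060 (10010001101100)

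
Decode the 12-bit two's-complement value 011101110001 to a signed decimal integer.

MSB is 0, so the value is non-negative: 011101110001 = 1905.

1905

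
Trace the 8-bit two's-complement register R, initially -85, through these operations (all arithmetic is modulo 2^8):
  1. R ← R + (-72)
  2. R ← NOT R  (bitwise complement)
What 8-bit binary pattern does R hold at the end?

Start: R = -85 = 10101011.
R = -85 + (-72) = -157; wraps to 99 = 01100011
R = NOT 01100011 = 10011100 = -100

10011100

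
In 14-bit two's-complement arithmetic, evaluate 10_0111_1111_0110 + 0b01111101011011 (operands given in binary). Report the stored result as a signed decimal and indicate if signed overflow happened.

10_0111_1111_0110 → 10011111110110 = -6154 (signed)
0b01111101011011 → 01111101011011 = 8027 (signed)
  10011111110110
+ 01111101011011
= 00011101010001  (discard carry-out 1)
Result 00011101010001: MSB = 0 → value 1873.
Addends have opposite signs, so signed overflow cannot occur.

1873; no overflow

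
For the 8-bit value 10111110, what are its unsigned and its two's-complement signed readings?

Unsigned: 10111110 = 190.
Signed: MSB=1 → 190 − 256 = -66.

unsigned = 190, signed = -66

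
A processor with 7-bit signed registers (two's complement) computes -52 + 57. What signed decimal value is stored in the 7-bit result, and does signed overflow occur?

5; no overflow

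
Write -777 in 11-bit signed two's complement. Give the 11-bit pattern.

10011110111

|-777| = 777 = 01100001001 in 11 bits.
Invert the bits: 10011110110. Add 1: 10011110111.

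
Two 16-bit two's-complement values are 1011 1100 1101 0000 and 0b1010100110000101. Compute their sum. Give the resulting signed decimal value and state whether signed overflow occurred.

26197; overflow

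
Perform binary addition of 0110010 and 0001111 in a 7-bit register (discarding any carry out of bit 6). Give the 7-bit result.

1000001

  0110010
+ 0001111
= 1000001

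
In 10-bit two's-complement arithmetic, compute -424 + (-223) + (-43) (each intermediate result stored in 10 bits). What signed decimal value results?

-424 + (-223) = -647 → wraps to 377 (0101111001)
377 + (-43) = 334 (0101001110)

334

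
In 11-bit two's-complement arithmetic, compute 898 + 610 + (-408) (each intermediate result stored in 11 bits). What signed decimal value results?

898 + 610 = 1508 → wraps to -540 (10111100100)
-540 + (-408) = -948 (10001001100)

-948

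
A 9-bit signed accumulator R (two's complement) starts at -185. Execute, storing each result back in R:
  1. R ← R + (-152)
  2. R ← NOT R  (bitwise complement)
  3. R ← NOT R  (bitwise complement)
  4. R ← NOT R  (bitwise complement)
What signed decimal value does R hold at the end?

Start: R = -185 = 101000111.
R = -185 + (-152) = -337; wraps to 175 = 010101111
R = NOT 010101111 = 101010000 = -176
R = NOT 101010000 = 010101111 = 175
R = NOT 010101111 = 101010000 = -176

-176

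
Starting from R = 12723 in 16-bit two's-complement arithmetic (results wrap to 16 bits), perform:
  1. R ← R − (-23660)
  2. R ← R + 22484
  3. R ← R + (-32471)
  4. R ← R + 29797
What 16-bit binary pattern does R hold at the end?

1101101110000001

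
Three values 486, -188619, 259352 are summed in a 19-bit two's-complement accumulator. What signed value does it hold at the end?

71219

486 + (-188619) = -188133 (1010010000100011011)
-188133 + 259352 = 71219 (0010001011000110011)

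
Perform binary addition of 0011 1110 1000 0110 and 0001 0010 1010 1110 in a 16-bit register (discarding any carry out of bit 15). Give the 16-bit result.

  0011111010000110
+ 0001001010101110
= 0101000100110100

0101000100110100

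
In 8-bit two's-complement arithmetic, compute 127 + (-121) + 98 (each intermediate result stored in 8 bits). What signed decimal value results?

104

127 + (-121) = 6 (00000110)
6 + 98 = 104 (01101000)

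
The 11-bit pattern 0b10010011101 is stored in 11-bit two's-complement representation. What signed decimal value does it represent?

MSB is 1, so the value is negative.
Invert: 01101100010. Add 1: 01101100011 = 867. So the value is −867.

-867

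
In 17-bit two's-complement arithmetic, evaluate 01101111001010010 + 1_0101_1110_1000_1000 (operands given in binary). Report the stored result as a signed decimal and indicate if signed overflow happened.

01101111001010010 = 56914 (signed)
1_0101_1110_1000_1000 → 10101111010001000 = -41336 (signed)
  01101111001010010
+ 10101111010001000
= 00011110011011010  (discard carry-out 1)
Result 00011110011011010: MSB = 0 → value 15578.
Addends have opposite signs, so signed overflow cannot occur.

15578; no overflow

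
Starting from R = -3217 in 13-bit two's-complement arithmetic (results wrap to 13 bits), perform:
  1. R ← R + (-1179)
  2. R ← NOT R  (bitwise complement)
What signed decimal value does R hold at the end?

-3797

Start: R = -3217 = 1001101101111.
R = -3217 + (-1179) = -4396; wraps to 3796 = 0111011010100
R = NOT 0111011010100 = 1000100101011 = -3797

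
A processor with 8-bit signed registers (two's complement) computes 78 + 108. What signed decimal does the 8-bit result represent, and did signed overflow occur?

-70; overflow

78 → 01001110
108 → 01101100
  01001110
+ 01101100
= 10111010
Result 10111010: MSB = 1 → 186 − 256 = -70.
Both addends are non-negative but the stored result is negative: signed overflow. The true value 78 + 108 = 186 lies outside [-128, 127].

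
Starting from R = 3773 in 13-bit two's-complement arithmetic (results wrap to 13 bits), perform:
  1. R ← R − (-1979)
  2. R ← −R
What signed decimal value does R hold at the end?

2440

Start: R = 3773 = 0111010111101.
R = 3773 − (-1979) = 5752; wraps to -2440 = 1011001111000
R = −(-2440) = 2440 = 0100110001000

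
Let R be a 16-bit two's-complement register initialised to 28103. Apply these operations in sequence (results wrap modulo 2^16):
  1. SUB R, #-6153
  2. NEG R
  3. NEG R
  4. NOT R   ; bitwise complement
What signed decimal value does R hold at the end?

Start: R = 28103 = 0110110111000111.
R = 28103 − (-6153) = 34256; wraps to -31280 = 1000010111010000
R = −(-31280) = 31280 = 0111101000110000
R = −(31280) = -31280 = 1000010111010000
R = NOT 1000010111010000 = 0111101000101111 = 31279

31279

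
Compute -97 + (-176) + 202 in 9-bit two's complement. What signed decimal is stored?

-97 + (-176) = -273 → wraps to 239 (011101111)
239 + 202 = 441 → wraps to -71 (110111001)

-71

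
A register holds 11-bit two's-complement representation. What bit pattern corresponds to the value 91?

00001011011

91 is non-negative, so write it directly in 11 bits: 00001011011.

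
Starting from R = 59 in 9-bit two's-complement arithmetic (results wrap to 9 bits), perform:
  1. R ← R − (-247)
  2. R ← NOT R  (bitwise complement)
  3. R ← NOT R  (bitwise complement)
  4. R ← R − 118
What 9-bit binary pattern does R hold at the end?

010111100

Start: R = 59 = 000111011.
R = 59 − (-247) = 306; wraps to -206 = 100110010
R = NOT 100110010 = 011001101 = 205
R = NOT 011001101 = 100110010 = -206
R = -206 − 118 = -324; wraps to 188 = 010111100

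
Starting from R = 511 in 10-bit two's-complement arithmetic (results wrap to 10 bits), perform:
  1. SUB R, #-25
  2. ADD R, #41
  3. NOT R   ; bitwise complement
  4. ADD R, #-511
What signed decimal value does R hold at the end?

Start: R = 511 = 0111111111.
R = 511 − (-25) = 536; wraps to -488 = 1000011000
R = -488 + 41 = -447 = 1001000001
R = NOT 1001000001 = 0110111110 = 446
R = 446 + (-511) = -65 = 1110111111

-65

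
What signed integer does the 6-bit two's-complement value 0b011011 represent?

MSB is 0, so the value is non-negative: 011011 = 27.

27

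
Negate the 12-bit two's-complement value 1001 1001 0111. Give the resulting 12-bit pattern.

Invert: 011001101000. Add 1: 011001101001.
Check: 100110010111 = -1641, 011001101001 = 1641.

011001101001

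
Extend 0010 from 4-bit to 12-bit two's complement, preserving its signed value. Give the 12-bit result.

000000000010

MSB of 0010 is 0; replicate it into the new high bits.
00000000|0010 → 000000000010 (still 2).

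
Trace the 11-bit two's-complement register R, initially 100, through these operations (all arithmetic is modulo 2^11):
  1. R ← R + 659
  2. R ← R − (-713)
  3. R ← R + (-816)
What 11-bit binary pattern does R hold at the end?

01010010000

Start: R = 100 = 00001100100.
R = 100 + 659 = 759 = 01011110111
R = 759 − (-713) = 1472; wraps to -576 = 10111000000
R = -576 + (-816) = -1392; wraps to 656 = 01010010000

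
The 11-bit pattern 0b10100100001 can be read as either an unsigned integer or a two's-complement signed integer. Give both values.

unsigned = 1313, signed = -735

Unsigned: 10100100001 = 1313.
Signed: MSB=1 → 1313 − 2048 = -735.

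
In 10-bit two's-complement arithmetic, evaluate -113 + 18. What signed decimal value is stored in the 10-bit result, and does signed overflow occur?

-113 → 1110001111
18 → 0000010010
  1110001111
+ 0000010010
= 1110100001
Result 1110100001: MSB = 1 → 929 − 1024 = -95.
Addends have opposite signs, so signed overflow cannot occur.

-95; no overflow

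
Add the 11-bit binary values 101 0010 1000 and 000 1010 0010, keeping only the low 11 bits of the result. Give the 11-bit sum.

  10100101000
+ 00010100010
= 10111001010

10111001010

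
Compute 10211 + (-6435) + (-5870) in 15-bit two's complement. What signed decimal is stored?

-2094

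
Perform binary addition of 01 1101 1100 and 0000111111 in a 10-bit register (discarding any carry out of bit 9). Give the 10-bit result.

1000011011

  0111011100
+ 0000111111
= 1000011011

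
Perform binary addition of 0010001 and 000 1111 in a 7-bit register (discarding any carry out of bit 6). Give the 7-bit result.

0100000

  0010001
+ 0001111
= 0100000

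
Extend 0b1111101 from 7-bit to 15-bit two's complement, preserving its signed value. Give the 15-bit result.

MSB of 1111101 is 1; replicate it into the new high bits.
11111111|1111101 → 111111111111101 (still -3).

111111111111101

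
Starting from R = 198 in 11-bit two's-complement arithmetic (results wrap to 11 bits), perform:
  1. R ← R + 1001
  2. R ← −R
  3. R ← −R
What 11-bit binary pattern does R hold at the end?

10010101111

Start: R = 198 = 00011000110.
R = 198 + 1001 = 1199; wraps to -849 = 10010101111
R = −(-849) = 849 = 01101010001
R = −(849) = -849 = 10010101111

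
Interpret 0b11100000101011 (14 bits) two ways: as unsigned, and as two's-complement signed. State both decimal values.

unsigned = 14379, signed = -2005

Unsigned: 11100000101011 = 14379.
Signed: MSB=1 → 14379 − 16384 = -2005.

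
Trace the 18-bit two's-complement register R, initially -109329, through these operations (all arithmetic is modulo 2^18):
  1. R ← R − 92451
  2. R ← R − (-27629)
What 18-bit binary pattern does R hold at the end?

010101011110111001

Start: R = -109329 = 100101010011101111.
R = -109329 − 92451 = -201780; wraps to 60364 = 001110101111001100
R = 60364 − (-27629) = 87993 = 010101011110111001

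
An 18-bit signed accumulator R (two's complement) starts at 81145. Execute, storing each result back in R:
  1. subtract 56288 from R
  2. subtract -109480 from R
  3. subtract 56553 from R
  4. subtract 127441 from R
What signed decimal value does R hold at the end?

Start: R = 81145 = 010011110011111001.
R = 81145 − 56288 = 24857 = 000110000100011001
R = 24857 − (-109480) = 134337; wraps to -127807 = 100000110011000001
R = -127807 − 56553 = -184360; wraps to 77784 = 010010111111011000
R = 77784 − 127441 = -49657 = 110011111000000111

-49657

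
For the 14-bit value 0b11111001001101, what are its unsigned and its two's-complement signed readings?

Unsigned: 11111001001101 = 15949.
Signed: MSB=1 → 15949 − 16384 = -435.

unsigned = 15949, signed = -435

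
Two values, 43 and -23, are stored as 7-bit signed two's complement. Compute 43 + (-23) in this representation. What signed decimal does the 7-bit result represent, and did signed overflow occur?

43 → 0101011
-23 → 1101001
  0101011
+ 1101001
= 0010100  (discard carry-out 1)
Result 0010100: MSB = 0 → value 20.
Addends have opposite signs, so signed overflow cannot occur.

20; no overflow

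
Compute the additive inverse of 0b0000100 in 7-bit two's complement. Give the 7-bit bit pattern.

1111100

Invert: 1111011. Add 1: 1111100.
Check: 0000100 = 4, 1111100 = -4.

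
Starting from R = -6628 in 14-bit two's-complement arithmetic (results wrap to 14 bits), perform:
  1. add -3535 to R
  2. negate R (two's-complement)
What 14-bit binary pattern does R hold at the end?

10011110110011

Start: R = -6628 = 10011000011100.
R = -6628 + (-3535) = -10163; wraps to 6221 = 01100001001101
R = −(6221) = -6221 = 10011110110011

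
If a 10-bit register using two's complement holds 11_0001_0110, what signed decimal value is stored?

-234

MSB is 1, so the value is negative.
Unsigned reading: 790. Subtract 2^10 = 1024: 790 − 1024 = -234.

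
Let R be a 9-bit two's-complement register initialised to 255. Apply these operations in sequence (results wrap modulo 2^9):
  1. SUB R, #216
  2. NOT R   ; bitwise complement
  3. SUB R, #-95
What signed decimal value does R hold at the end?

55

Start: R = 255 = 011111111.
R = 255 − 216 = 39 = 000100111
R = NOT 000100111 = 111011000 = -40
R = -40 − (-95) = 55 = 000110111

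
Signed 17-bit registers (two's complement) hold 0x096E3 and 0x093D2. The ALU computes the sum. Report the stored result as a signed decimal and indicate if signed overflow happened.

-54603; overflow

0x096E3 = 01001011011100011 = 38627 (signed)
0x093D2 = 01001001111010010 = 37842 (signed)
  01001011011100011
+ 01001001111010010
= 10010101010110101
Result 10010101010110101: MSB = 1 → 76469 − 131072 = -54603.
Both addends are non-negative but the stored result is negative: signed overflow. The true value 38627 + 37842 = 76469 lies outside [-65536, 65535].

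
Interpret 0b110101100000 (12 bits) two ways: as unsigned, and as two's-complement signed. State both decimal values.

unsigned = 3424, signed = -672

Unsigned: 110101100000 = 3424.
Signed: MSB=1 → 3424 − 4096 = -672.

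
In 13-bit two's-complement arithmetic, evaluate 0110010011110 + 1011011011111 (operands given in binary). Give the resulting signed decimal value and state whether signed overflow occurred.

893; no overflow

0110010011110 = 3230 (signed)
1011011011111 = -2337 (signed)
  0110010011110
+ 1011011011111
= 0001101111101  (discard carry-out 1)
Result 0001101111101: MSB = 0 → value 893.
Addends have opposite signs, so signed overflow cannot occur.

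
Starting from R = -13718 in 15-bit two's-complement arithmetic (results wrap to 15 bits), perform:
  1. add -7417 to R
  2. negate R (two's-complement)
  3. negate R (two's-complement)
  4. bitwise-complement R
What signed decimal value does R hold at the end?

-11634

Start: R = -13718 = 100101001101010.
R = -13718 + (-7417) = -21135; wraps to 11633 = 010110101110001
R = −(11633) = -11633 = 101001010001111
R = −(-11633) = 11633 = 010110101110001
R = NOT 010110101110001 = 101001010001110 = -11634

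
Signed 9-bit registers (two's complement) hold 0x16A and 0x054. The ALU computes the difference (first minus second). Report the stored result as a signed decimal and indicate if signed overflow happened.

-234; no overflow

0x16A = 101101010 = -150 (signed)
0x054 = 001010100 = 84 (signed)
Subtract via negate-and-add: invert 001010100 + 1 = 110101100 (i.e. -84).
  101101010
+ 110101100
= 100010110  (discard carry-out 1)
Result 100010110: MSB = 1 → 278 − 512 = -234.
Both addends (after negating the subtrahend) are negative and so is the stored result: no signed overflow.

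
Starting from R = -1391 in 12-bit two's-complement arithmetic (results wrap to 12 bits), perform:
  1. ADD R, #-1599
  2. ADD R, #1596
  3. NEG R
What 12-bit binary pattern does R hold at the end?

010101110010

Start: R = -1391 = 101010010001.
R = -1391 + (-1599) = -2990; wraps to 1106 = 010001010010
R = 1106 + 1596 = 2702; wraps to -1394 = 101010001110
R = −(-1394) = 1394 = 010101110010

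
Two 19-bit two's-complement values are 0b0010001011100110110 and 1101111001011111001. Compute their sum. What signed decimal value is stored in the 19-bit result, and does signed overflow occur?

2607; no overflow

0b0010001011100110110 → 0010001011100110110 = 71478 (signed)
1101111001011111001 = -68871 (signed)
  0010001011100110110
+ 1101111001011111001
= 0000000101000101111  (discard carry-out 1)
Result 0000000101000101111: MSB = 0 → value 2607.
Addends have opposite signs, so signed overflow cannot occur.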